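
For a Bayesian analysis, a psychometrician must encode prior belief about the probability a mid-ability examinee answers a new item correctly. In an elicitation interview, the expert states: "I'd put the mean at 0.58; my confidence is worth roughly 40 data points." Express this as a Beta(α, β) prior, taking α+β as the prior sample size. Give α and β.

α = 23.2, β = 16.8

Under the effective-sample-size interpretation, Beta(α, β) has prior mean α/(α+β) and prior sample size α+β.
So α+β = 40 and α/(α+β) = 0.58, giving α = 0.58·40 = 23.2 and β = 40 − 23.2 = 16.8.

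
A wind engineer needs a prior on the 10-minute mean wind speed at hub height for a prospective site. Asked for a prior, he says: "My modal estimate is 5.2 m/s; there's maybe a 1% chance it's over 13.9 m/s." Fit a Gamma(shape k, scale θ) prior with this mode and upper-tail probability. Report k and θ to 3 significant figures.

Gamma(k,θ) with k>1 has mode (k−1)θ, so θ = 5.2/(k−1).
Need P(X < 13.9) = 0.99 with θ tied to k this way. Start at k = 2, θ = 5.2: P(X<13.9) ≈ 0.746.
Too low — raise k to concentrate. Iterating converges to k ≈ 5.78.
Then θ = 5.2/(5.78−1) ≈ 1.09.

k ≈ 5.78, θ ≈ 1.09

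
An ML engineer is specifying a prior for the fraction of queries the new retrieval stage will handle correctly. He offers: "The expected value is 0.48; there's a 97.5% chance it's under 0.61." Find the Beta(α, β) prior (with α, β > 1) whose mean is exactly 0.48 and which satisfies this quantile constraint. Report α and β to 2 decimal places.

With mean 0.48 fixed, write α = 0.48s, β = 0.52s where s = α+β.
Need P(θ < 0.61) = 0.975 under Beta(0.48s, 0.52s). Normal approximation: (q−m)/√(m(1−m)/s) ≈ z_{0.975} = 1.96, so s ≈ 0.48·0.52·(1.96)²/(0.61−0.48)² = 56.7.
At s = 56.7: P(θ<0.61) ≈ 0.976. Adjusting to match 0.975 gives s ≈ 55.88.
So α = 0.48·55.88 ≈ 26.82, β = 0.52·55.88 ≈ 29.06.

α ≈ 26.82, β ≈ 29.06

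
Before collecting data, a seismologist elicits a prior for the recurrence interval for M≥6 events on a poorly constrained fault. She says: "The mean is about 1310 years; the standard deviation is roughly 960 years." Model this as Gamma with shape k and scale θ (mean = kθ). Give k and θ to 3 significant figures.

k ≈ 1.86, θ ≈ 704

For Gamma(k, scale θ): mean = kθ, variance = kθ², so CV = 1/√k.
CV = SD/mean = 960/1310 = 0.7328, hence k = 1/CV² = 1.86.
Then θ = mean/k = 1310/1.86 = 704.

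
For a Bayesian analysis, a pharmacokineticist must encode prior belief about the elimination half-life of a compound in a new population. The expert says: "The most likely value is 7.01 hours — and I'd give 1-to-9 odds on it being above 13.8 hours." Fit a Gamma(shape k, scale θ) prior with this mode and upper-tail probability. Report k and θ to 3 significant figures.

k ≈ 5.18, θ ≈ 1.68

Gamma(k,θ) with k>1 has mode (k−1)θ, so θ = 7.01/(k−1).
Need P(X < 13.8) = 0.9 with θ tied to k this way. Start at k = 2, θ = 7.01: P(X<13.8) ≈ 0.585.
Too low — raise k to concentrate. Iterating converges to k ≈ 5.18.
Then θ = 7.01/(5.18−1) ≈ 1.68.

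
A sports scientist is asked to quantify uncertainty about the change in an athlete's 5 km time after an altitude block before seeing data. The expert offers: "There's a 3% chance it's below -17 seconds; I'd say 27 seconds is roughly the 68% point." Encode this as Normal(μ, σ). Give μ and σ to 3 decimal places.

μ = 18.237, σ = 18.735

The p-quantile of Normal(μ,σ) is μ + z_p·σ, with z_{0.03} = -1.881 and z_{0.68} = 0.4677.
Eliminate σ: μ = (z₂·x₁ − z₁·x₂)/(z₂ − z₁) = (0.4677·-17 − (-1.881)·27)/2.348 = 18.237.
Then σ = (x₂ − x₁)/(z₂ − z₁) = (27 − -17)/2.348 = 18.735.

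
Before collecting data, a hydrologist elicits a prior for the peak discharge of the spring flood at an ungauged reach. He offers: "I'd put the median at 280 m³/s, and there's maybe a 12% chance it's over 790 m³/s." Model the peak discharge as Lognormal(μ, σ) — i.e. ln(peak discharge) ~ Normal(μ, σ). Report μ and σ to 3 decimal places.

μ ≈ 5.635, σ ≈ 0.883

If T ~ Lognormal(μ,σ) then ln T ~ Normal(μ,σ), so the p-quantile of ln T is μ + z_p·σ.
ln(280) = 5.635 and ln(790) = 6.672; z_{0.5} = 0, z_{0.88} = 1.175.
σ = (6.672 − 5.635)/(1.175 − (0)) = 0.883.
μ = 5.635 − (0)·0.883 = 5.635.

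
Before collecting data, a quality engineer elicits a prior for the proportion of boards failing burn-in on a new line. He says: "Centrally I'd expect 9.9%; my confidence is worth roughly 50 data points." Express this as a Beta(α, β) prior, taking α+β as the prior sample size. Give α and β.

Under the effective-sample-size interpretation, Beta(α, β) has prior mean α/(α+β) and prior sample size α+β.
So α+β = 50 and α/(α+β) = 0.099, giving α = 0.099·50 = 4.95 and β = 50 − 4.95 = 45.05.

α = 4.95, β = 45.05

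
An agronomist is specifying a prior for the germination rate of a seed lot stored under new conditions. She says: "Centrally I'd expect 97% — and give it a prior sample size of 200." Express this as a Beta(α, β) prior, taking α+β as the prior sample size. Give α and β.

α = 194, β = 6

Under the effective-sample-size interpretation, Beta(α, β) has prior mean α/(α+β) and prior sample size α+β.
So α+β = 200 and α/(α+β) = 0.97, giving α = 0.97·200 = 194 and β = 200 − 194 = 6.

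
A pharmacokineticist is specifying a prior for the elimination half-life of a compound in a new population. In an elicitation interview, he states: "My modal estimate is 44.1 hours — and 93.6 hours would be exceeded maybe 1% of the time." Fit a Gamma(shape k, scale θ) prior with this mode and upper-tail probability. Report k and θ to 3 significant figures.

k ≈ 9.57, θ ≈ 5.14

Gamma(k,θ) with k>1 has mode (k−1)θ, so θ = 44.1/(k−1).
Need P(X < 93.6) = 0.99 with θ tied to k this way. Start at k = 2, θ = 44.1: P(X<93.6) ≈ 0.626.
Too low — raise k to concentrate. Iterating converges to k ≈ 9.57.
Then θ = 44.1/(9.57−1) ≈ 5.14.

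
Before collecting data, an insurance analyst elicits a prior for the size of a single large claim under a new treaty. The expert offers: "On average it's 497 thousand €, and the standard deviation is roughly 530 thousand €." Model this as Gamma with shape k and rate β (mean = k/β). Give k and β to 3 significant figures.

k ≈ 0.879, β ≈ 0.00177

For Gamma(k, rate β): mean = k/β, variance = k/β², so CV = 1/√k.
CV = SD/mean = 530/497 = 1.066, hence k = 1/CV² = 0.879.
Then β = k/mean = 0.879/497 = 0.00177.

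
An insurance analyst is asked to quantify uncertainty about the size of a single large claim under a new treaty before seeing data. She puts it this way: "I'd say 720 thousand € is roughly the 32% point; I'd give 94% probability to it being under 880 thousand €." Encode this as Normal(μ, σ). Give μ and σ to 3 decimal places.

The p-quantile of Normal(μ,σ) is μ + z_p·σ, with z_{0.32} = -0.4677 and z_{0.94} = 1.555.
Eliminate σ: μ = (z₂·x₁ − z₁·x₂)/(z₂ − z₁) = (1.555·720 − (-0.4677)·880)/2.022 = 757.000.
Then σ = (x₂ − x₁)/(z₂ − z₁) = (880 − 720)/2.022 = 79.111.

μ = 757.000, σ = 79.111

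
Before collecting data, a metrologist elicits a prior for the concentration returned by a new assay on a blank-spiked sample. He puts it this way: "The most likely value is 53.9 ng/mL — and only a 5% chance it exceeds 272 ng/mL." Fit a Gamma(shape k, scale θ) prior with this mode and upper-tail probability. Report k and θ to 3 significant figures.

Gamma(k,θ) with k>1 has mode (k−1)θ, so θ = 53.9/(k−1).
Need P(X < 272) = 0.95 with θ tied to k this way. Start at k = 2, θ = 53.9: P(X<272) ≈ 0.961.
Too high — lower k to spread out. Iterating converges to k ≈ 1.91.
Then θ = 53.9/(1.91−1) ≈ 59.1.

k ≈ 1.91, θ ≈ 59.1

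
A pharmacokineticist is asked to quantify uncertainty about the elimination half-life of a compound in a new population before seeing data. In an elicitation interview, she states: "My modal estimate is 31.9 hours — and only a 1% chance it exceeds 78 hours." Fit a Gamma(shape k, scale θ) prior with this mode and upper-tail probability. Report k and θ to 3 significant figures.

k ≈ 6.9, θ ≈ 5.41

Gamma(k,θ) with k>1 has mode (k−1)θ, so θ = 31.9/(k−1).
Need P(X < 78) = 0.99 with θ tied to k this way. Start at k = 2, θ = 31.9: P(X<78) ≈ 0.701.
Too low — raise k to concentrate. Iterating converges to k ≈ 6.9.
Then θ = 31.9/(6.9−1) ≈ 5.41.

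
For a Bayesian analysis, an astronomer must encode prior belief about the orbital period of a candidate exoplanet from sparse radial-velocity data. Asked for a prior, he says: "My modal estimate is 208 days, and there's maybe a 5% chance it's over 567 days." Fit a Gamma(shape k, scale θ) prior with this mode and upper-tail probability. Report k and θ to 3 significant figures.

k ≈ 3.67, θ ≈ 77.9

Gamma(k,θ) with k>1 has mode (k−1)θ, so θ = 208/(k−1).
Need P(X < 567) = 0.95 with θ tied to k this way. Start at k = 2, θ = 208: P(X<567) ≈ 0.756.
Too low — raise k to concentrate. Iterating converges to k ≈ 3.67.
Then θ = 208/(3.67−1) ≈ 77.9.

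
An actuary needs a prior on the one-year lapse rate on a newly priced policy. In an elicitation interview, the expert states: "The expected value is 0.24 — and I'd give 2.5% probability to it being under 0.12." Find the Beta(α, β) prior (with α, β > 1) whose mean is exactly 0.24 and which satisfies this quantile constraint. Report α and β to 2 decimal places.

α ≈ 9.10, β ≈ 28.82

With mean 0.24 fixed, write α = 0.24s, β = 0.76s where s = α+β.
Need P(θ < 0.12) = 0.025 under Beta(0.24s, 0.76s). Normal approximation: (q−m)/√(m(1−m)/s) ≈ z_{0.025} = -1.96, so s ≈ 0.24·0.76·(-1.96)²/(0.12−0.24)² = 48.7.
At s = 48.7: P(θ<0.12) ≈ 0.013. Adjusting to match 0.025 gives s ≈ 37.92.
So α = 0.24·37.92 ≈ 9.10, β = 0.76·37.92 ≈ 28.82.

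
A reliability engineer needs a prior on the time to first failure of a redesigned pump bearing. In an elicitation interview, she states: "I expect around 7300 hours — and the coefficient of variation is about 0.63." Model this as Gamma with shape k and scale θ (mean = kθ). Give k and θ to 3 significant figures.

For Gamma(k, scale θ): mean = kθ, variance = kθ², so CV = 1/√k.
CV = 0.63, hence k = 1/CV² = 2.52.
Then θ = mean/k = 7300/2.52 = 2900.

k ≈ 2.52, θ ≈ 2900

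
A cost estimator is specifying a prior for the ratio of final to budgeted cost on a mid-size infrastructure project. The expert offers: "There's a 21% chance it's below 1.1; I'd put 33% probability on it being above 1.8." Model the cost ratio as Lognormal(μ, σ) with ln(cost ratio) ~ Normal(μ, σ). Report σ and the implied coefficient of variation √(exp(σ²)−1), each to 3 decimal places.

If T ~ Lognormal(μ,σ) then ln T ~ Normal(μ,σ), so the p-quantile of ln T is μ + z_p·σ.
ln(1.1) = 0.09531 and ln(1.8) = 0.5878; z_{0.21} = -0.8064, z_{0.67} = 0.4399.
σ = (0.5878 − 0.09531)/(0.4399 − (-0.8064)) = 0.395.
μ = 0.09531 − (-0.8064)·0.395 = 0.414.
CV = √(exp(σ²)−1) = √(exp(0.1561)−1) = 0.411.

σ ≈ 0.395, CV ≈ 0.411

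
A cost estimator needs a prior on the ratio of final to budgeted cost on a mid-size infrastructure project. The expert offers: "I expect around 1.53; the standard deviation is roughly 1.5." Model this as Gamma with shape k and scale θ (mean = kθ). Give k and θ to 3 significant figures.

k ≈ 1.04, θ ≈ 1.47

For Gamma(k, scale θ): mean = kθ, variance = kθ², so CV = 1/√k.
CV = SD/mean = 1.5/1.53 = 0.9804, hence k = 1/CV² = 1.04.
Then θ = mean/k = 1.53/1.04 = 1.47.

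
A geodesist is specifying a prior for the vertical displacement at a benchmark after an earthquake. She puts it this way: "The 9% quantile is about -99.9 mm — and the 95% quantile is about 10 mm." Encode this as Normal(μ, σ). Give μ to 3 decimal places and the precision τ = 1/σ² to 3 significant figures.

μ = -50.547, τ = 0.000738

The p-quantile of Normal(μ,σ) is μ + z_p·σ, with z_{0.09} = -1.341 and z_{0.95} = 1.645.
Eliminate σ: μ = (z₂·x₁ − z₁·x₂)/(z₂ − z₁) = (1.645·-99.9 − (-1.341)·10)/2.986 = -50.547.
Then σ = (x₂ − x₁)/(z₂ − z₁) = (10 − -99.9)/2.986 = 36.810.
Precision τ = 1/σ² = 1/36.81² = 0.000738.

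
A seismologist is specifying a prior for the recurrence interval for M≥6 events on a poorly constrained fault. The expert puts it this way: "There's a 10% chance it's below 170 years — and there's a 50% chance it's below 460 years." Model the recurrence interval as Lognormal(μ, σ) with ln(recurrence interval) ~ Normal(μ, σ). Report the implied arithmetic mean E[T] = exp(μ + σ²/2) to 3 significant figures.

E[T] ≈ 622 years

If T ~ Lognormal(μ,σ) then ln T ~ Normal(μ,σ), so the p-quantile of ln T is μ + z_p·σ.
ln(170) = 5.136 and ln(460) = 6.131; z_{0.1} = -1.282, z_{0.5} = 0.
σ = (6.131 − 5.136)/(0 − (-1.282)) = 0.777.
μ = 5.136 − (-1.282)·0.777 = 6.131.
E[T] = exp(μ + σ²/2) = exp(6.131 + 0.3017) = 622 years.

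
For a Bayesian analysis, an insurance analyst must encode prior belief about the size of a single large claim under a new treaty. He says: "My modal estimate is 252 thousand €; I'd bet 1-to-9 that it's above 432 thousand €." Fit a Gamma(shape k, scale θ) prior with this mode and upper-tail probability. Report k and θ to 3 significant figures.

k ≈ 7.52, θ ≈ 38.6

Gamma(k,θ) with k>1 has mode (k−1)θ, so θ = 252/(k−1).
Need P(X < 432) = 0.9 with θ tied to k this way. Start at k = 2, θ = 252: P(X<432) ≈ 0.511.
Too low — raise k to concentrate. Iterating converges to k ≈ 7.52.
Then θ = 252/(7.52−1) ≈ 38.6.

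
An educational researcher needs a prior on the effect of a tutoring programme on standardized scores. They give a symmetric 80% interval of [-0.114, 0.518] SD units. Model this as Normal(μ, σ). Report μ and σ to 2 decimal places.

A symmetric 80% interval runs μ ± z·σ with z = 1.282.
Half-width = 0.316, so σ = 0.316/1.282 = 0.25.
μ is the interval midpoint, 0.20.

μ = 0.20, σ = 0.25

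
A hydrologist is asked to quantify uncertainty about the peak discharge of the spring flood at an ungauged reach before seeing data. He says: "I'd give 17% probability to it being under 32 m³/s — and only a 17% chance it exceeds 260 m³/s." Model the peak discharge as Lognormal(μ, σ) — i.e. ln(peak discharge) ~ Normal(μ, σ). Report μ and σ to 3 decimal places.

If T ~ Lognormal(μ,σ) then ln T ~ Normal(μ,σ), so the p-quantile of ln T is μ + z_p·σ.
ln(32) = 3.466 and ln(260) = 5.561; z_{0.17} = -0.9542, z_{0.83} = 0.9542.
σ = (5.561 − 3.466)/(0.9542 − (-0.9542)) = 1.098.
μ = 3.466 − (-0.9542)·1.098 = 4.513.

μ ≈ 4.513, σ ≈ 1.098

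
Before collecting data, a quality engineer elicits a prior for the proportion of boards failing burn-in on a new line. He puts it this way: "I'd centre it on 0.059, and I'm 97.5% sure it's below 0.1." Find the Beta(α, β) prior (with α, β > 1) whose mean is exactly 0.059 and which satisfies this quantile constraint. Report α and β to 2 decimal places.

With mean 0.059 fixed, write α = 0.059s, β = 0.941s where s = α+β.
Need P(θ < 0.1) = 0.975 under Beta(0.059s, 0.941s). Normal approximation: (q−m)/√(m(1−m)/s) ≈ z_{0.975} = 1.96, so s ≈ 0.059·0.941·(1.96)²/(0.1−0.059)² = 126.9.
At s = 126.9: P(θ<0.1) ≈ 0.961. Adjusting to match 0.975 gives s ≈ 161.88.
So α = 0.059·161.88 ≈ 9.55, β = 0.941·161.88 ≈ 152.33.

α ≈ 9.55, β ≈ 152.33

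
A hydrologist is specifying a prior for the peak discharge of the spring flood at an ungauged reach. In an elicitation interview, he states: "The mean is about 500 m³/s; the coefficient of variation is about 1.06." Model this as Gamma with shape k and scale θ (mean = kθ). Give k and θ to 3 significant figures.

For Gamma(k, scale θ): mean = kθ, variance = kθ², so CV = 1/√k.
CV = 1.06, hence k = 1/CV² = 0.89.
Then θ = mean/k = 500/0.89 = 562.

k ≈ 0.89, θ ≈ 562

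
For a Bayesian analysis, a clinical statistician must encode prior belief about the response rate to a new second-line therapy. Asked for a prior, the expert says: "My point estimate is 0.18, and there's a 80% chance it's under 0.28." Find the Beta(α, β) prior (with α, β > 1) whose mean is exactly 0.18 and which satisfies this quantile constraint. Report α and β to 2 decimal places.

α ≈ 1.49, β ≈ 6.81

With mean 0.18 fixed, write α = 0.18s, β = 0.82s where s = α+β.
Need P(θ < 0.28) = 0.8 under Beta(0.18s, 0.82s). Normal approximation: (q−m)/√(m(1−m)/s) ≈ z_{0.8} = 0.842, so s ≈ 0.18·0.82·(0.842)²/(0.28−0.18)² = 10.5.
At s = 10.5: P(θ<0.28) ≈ 0.817. Adjusting to match 0.8 gives s ≈ 8.30.
So α = 0.18·8.30 ≈ 1.49, β = 0.82·8.30 ≈ 6.81.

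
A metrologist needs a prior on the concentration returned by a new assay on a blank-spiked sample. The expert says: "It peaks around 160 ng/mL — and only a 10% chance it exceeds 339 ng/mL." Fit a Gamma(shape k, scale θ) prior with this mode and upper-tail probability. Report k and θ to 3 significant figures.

Gamma(k,θ) with k>1 has mode (k−1)θ, so θ = 160/(k−1).
Need P(X < 339) = 0.9 with θ tied to k this way. Start at k = 2, θ = 160: P(X<339) ≈ 0.625.
Too low — raise k to concentrate. Iterating converges to k ≈ 4.41.
Then θ = 160/(4.41−1) ≈ 46.9.

k ≈ 4.41, θ ≈ 46.9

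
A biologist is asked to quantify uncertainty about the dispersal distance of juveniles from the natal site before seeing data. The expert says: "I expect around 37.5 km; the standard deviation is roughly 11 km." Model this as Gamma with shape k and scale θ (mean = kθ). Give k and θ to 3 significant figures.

For Gamma(k, scale θ): mean = kθ, variance = kθ², so CV = 1/√k.
CV = SD/mean = 11/37.5 = 0.2933, hence k = 1/CV² = 11.6.
Then θ = mean/k = 37.5/11.6 = 3.23.

k ≈ 11.6, θ ≈ 3.23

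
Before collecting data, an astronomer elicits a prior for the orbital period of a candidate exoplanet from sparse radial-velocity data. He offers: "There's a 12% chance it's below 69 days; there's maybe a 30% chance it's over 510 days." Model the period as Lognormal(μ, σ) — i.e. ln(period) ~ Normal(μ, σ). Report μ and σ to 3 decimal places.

μ ≈ 5.617, σ ≈ 1.177

If T ~ Lognormal(μ,σ) then ln T ~ Normal(μ,σ), so the p-quantile of ln T is μ + z_p·σ.
ln(69) = 4.234 and ln(510) = 6.234; z_{0.12} = -1.175, z_{0.7} = 0.5244.
σ = (6.234 − 4.234)/(0.5244 − (-1.175)) = 1.177.
μ = 4.234 − (-1.175)·1.177 = 5.617.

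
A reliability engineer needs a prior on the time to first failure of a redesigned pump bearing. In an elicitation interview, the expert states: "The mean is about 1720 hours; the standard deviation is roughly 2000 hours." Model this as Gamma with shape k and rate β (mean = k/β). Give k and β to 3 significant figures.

For Gamma(k, rate β): mean = k/β, variance = k/β², so CV = 1/√k.
CV = SD/mean = 2000/1720 = 1.163, hence k = 1/CV² = 0.74.
Then β = k/mean = 0.74/1720 = 0.00043.

k ≈ 0.74, β ≈ 0.00043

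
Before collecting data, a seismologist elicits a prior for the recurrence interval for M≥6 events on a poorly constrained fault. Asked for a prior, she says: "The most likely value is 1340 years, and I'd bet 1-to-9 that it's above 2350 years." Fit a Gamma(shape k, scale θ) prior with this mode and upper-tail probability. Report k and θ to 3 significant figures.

Gamma(k,θ) with k>1 has mode (k−1)θ, so θ = 1340/(k−1).
Need P(X < 2350) = 0.9 with θ tied to k this way. Start at k = 2, θ = 1340: P(X<2350) ≈ 0.523.
Too low — raise k to concentrate. Iterating converges to k ≈ 7.02.
Then θ = 1340/(7.02−1) ≈ 223.

k ≈ 7.02, θ ≈ 223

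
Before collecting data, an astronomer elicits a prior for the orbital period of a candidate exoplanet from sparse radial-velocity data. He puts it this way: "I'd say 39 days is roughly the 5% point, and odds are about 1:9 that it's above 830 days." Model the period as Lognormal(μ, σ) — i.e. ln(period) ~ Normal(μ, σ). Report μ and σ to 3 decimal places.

If T ~ Lognormal(μ,σ) then ln T ~ Normal(μ,σ), so the p-quantile of ln T is μ + z_p·σ.
ln(39) = 3.664 and ln(830) = 6.721; z_{0.05} = -1.645, z_{0.9} = 1.282.
σ = (6.721 − 3.664)/(1.282 − (-1.645)) = 1.045.
μ = 3.664 − (-1.645)·1.045 = 5.382.

μ ≈ 5.382, σ ≈ 1.045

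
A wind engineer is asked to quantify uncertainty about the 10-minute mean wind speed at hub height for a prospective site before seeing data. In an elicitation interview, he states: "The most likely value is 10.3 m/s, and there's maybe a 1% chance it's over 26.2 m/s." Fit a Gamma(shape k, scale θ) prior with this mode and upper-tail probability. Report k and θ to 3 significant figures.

Gamma(k,θ) with k>1 has mode (k−1)θ, so θ = 10.3/(k−1).
Need P(X < 26.2) = 0.99 with θ tied to k this way. Start at k = 2, θ = 10.3: P(X<26.2) ≈ 0.722.
Too low — raise k to concentrate. Iterating converges to k ≈ 6.36.
Then θ = 10.3/(6.36−1) ≈ 1.92.

k ≈ 6.36, θ ≈ 1.92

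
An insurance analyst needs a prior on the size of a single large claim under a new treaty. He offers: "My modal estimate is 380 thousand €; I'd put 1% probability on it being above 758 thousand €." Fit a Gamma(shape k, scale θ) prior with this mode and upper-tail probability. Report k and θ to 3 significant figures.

Gamma(k,θ) with k>1 has mode (k−1)θ, so θ = 380/(k−1).
Need P(X < 758) = 0.99 with θ tied to k this way. Start at k = 2, θ = 380: P(X<758) ≈ 0.593.
Too low — raise k to concentrate. Iterating converges to k ≈ 11.3.
Then θ = 380/(11.3−1) ≈ 36.9.

k ≈ 11.3, θ ≈ 36.9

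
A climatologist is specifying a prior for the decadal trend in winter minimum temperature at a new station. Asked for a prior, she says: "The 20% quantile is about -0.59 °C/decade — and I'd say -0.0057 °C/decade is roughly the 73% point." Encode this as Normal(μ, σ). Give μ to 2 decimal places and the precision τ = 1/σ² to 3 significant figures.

μ = -0.25, τ = 6.2

For Normal(μ,σ), the p-quantile is μ + z_p·σ. Here z_{0.2} = -0.8416, z_{0.73} = 0.6128.
So -0.59 = μ − 0.8416σ and -0.0057 = μ + 0.6128σ.
Subtracting: σ = (-0.0057 − -0.59)/(0.6128 − (-0.8416)) = 0.40.
Then μ = -0.59 − (-0.8416)·0.40 = -0.25.
Precision τ = 1/σ² = 1/0.4017² = 6.2.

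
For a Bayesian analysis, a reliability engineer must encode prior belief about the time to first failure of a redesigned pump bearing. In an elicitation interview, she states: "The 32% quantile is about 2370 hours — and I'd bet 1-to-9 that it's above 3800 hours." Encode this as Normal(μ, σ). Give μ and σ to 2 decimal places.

μ = 2752.34, σ = 817.49

For Normal(μ,σ), the p-quantile is μ + z_p·σ. Here z_{0.32} = -0.4677, z_{0.9} = 1.282.
So 2370 = μ − 0.4677σ and 3800 = μ + 1.282σ.
Subtracting: σ = (3800 − 2370)/(1.282 − (-0.4677)) = 817.49.
Then μ = 2370 − (-0.4677)·817.49 = 2752.34.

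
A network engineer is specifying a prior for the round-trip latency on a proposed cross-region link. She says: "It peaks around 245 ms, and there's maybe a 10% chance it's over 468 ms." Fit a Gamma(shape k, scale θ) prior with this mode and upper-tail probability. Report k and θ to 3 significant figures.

k ≈ 5.57, θ ≈ 53.7

Gamma(k,θ) with k>1 has mode (k−1)θ, so θ = 245/(k−1).
Need P(X < 468) = 0.9 with θ tied to k this way. Start at k = 2, θ = 245: P(X<468) ≈ 0.569.
Too low — raise k to concentrate. Iterating converges to k ≈ 5.57.
Then θ = 245/(5.57−1) ≈ 53.7.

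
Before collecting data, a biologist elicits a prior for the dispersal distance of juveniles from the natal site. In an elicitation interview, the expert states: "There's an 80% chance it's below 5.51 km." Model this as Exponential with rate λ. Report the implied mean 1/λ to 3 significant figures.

P(T < 5.51) = 1 − e^(−λ·5.51) = 0.8, so λ = −ln(1−0.8)/5.51 = −ln(0.2)/5.51 = 0.292.
Mean = 1/λ = 3.42 km.

mean ≈ 3.42 km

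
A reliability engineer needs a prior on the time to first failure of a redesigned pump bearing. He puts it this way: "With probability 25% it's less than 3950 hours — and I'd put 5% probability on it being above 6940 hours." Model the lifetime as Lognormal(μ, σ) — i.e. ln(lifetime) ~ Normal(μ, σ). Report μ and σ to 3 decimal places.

If T ~ Lognormal(μ,σ) then ln T ~ Normal(μ,σ), so the p-quantile of ln T is μ + z_p·σ.
ln(3950) = 8.281 and ln(6940) = 8.845; z_{0.25} = -0.6745, z_{0.95} = 1.645.
σ = (8.845 − 8.281)/(1.645 − (-0.6745)) = 0.243.
μ = 8.281 − (-0.6745)·0.243 = 8.445.

μ ≈ 8.445, σ ≈ 0.243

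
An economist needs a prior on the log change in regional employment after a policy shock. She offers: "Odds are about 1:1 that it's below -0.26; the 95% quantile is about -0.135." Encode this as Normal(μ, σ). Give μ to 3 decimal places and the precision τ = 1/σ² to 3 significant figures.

The p-quantile of Normal(μ,σ) is μ + z_p·σ, with z_{0.5} = 0 and z_{0.95} = 1.645.
Eliminate σ: μ = (z₂·x₁ − z₁·x₂)/(z₂ − z₁) = (1.645·-0.26 − (0)·-0.135)/1.645 = -0.260.
Then σ = (x₂ − x₁)/(z₂ − z₁) = (-0.135 − -0.26)/1.645 = 0.076.
Precision τ = 1/σ² = 1/0.07599² = 173.

μ = -0.260, τ = 173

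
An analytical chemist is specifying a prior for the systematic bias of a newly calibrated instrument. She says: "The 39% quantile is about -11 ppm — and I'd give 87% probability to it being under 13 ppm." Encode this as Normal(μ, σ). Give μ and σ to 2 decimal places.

The p-quantile of Normal(μ,σ) is μ + z_p·σ, with z_{0.39} = -0.2793 and z_{0.87} = 1.126.
Eliminate σ: μ = (z₂·x₁ − z₁·x₂)/(z₂ − z₁) = (1.126·-11 − (-0.2793)·13)/1.406 = -6.23.
Then σ = (x₂ − x₁)/(z₂ − z₁) = (13 − -11)/1.406 = 17.07.

μ = -6.23, σ = 17.07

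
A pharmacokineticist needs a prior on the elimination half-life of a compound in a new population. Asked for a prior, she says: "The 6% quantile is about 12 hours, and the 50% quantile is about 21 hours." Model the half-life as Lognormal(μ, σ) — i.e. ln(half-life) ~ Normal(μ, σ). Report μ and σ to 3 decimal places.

μ ≈ 3.045, σ ≈ 0.360

If T ~ Lognormal(μ,σ) then ln T ~ Normal(μ,σ), so the p-quantile of ln T is μ + z_p·σ.
ln(12) = 2.485 and ln(21) = 3.045; z_{0.06} = -1.555, z_{0.5} = 0.
σ = (3.045 − 2.485)/(0 − (-1.555)) = 0.360.
μ = 2.485 − (-1.555)·0.360 = 3.045.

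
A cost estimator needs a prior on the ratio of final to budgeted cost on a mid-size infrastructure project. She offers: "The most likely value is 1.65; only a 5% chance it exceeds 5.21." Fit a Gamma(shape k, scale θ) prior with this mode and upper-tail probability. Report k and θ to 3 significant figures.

k ≈ 2.99, θ ≈ 0.83

Gamma(k,θ) with k>1 has mode (k−1)θ, so θ = 1.65/(k−1).
Need P(X < 5.21) = 0.95 with θ tied to k this way. Start at k = 2, θ = 1.65: P(X<5.21) ≈ 0.823.
Too low — raise k to concentrate. Iterating converges to k ≈ 2.99.
Then θ = 1.65/(2.99−1) ≈ 0.83.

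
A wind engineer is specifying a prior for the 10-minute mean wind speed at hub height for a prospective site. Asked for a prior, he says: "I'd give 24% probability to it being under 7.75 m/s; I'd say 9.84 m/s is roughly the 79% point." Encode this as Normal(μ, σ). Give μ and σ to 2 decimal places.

μ = 8.73, σ = 1.38

The p-quantile of Normal(μ,σ) is μ + z_p·σ, with z_{0.24} = -0.7063 and z_{0.79} = 0.8064.
Eliminate σ: μ = (z₂·x₁ − z₁·x₂)/(z₂ − z₁) = (0.8064·7.75 − (-0.7063)·9.84)/1.513 = 8.73.
Then σ = (x₂ − x₁)/(z₂ − z₁) = (9.84 − 7.75)/1.513 = 1.38.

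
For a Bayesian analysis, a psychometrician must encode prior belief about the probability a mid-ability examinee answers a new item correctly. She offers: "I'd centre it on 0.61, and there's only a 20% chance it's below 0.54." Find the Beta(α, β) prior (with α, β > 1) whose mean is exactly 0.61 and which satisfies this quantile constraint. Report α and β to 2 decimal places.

α ≈ 20.66, β ≈ 13.21

With mean 0.61 fixed, write α = 0.61s, β = 0.39s where s = α+β.
Need P(θ < 0.54) = 0.2 under Beta(0.61s, 0.39s). Normal approximation: (q−m)/√(m(1−m)/s) ≈ z_{0.2} = -0.842, so s ≈ 0.61·0.39·(-0.842)²/(0.54−0.61)² = 34.4.
At s = 34.4: P(θ<0.54) ≈ 0.198. Adjusting to match 0.2 gives s ≈ 33.87.
So α = 0.61·33.87 ≈ 20.66, β = 0.39·33.87 ≈ 13.21.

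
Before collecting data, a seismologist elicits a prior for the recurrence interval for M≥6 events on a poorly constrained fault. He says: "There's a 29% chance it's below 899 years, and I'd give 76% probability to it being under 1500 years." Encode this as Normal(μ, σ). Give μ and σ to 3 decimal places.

The p-quantile of Normal(μ,σ) is μ + z_p·σ, with z_{0.29} = -0.5534 and z_{0.76} = 0.7063.
Eliminate σ: μ = (z₂·x₁ − z₁·x₂)/(z₂ − z₁) = (0.7063·899 − (-0.5534)·1500)/1.26 = 1163.021.
Then σ = (x₂ − x₁)/(z₂ − z₁) = (1500 − 899)/1.26 = 477.103.

μ = 1163.021, σ = 477.103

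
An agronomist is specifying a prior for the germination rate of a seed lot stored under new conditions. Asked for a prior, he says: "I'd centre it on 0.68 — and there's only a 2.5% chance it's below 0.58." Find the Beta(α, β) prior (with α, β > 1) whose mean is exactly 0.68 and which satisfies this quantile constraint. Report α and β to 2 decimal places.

With mean 0.68 fixed, write α = 0.68s, β = 0.32s where s = α+β.
Need P(θ < 0.58) = 0.025 under Beta(0.68s, 0.32s). Normal approximation: (q−m)/√(m(1−m)/s) ≈ z_{0.025} = -1.96, so s ≈ 0.68·0.32·(-1.96)²/(0.58−0.68)² = 83.6.
At s = 83.6: P(θ<0.58) ≈ 0.029. Adjusting to match 0.025 gives s ≈ 88.85.
So α = 0.68·88.85 ≈ 60.42, β = 0.32·88.85 ≈ 28.43.

α ≈ 60.42, β ≈ 28.43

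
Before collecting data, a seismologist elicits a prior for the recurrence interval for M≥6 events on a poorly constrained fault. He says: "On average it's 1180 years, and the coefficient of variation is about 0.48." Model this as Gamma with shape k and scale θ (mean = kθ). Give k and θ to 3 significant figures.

For Gamma(k, scale θ): mean = kθ, variance = kθ², so CV = 1/√k.
CV = 0.48, hence k = 1/CV² = 4.34.
Then θ = mean/k = 1180/4.34 = 272.

k ≈ 4.34, θ ≈ 272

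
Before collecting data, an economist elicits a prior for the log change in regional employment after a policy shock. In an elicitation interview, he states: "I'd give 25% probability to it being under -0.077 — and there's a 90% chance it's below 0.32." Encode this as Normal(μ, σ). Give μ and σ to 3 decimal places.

For Normal(μ,σ), the p-quantile is μ + z_p·σ. Here z_{0.25} = -0.6745, z_{0.9} = 1.282.
So -0.077 = μ − 0.6745σ and 0.32 = μ + 1.282σ.
Subtracting: σ = (0.32 − -0.077)/(1.282 − (-0.6745)) = 0.203.
Then μ = -0.077 − (-0.6745)·0.203 = 0.060.

μ = 0.060, σ = 0.203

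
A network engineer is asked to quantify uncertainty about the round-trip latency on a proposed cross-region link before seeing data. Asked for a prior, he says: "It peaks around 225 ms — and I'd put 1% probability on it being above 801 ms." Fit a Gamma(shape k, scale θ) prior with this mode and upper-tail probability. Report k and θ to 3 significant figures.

Gamma(k,θ) with k>1 has mode (k−1)θ, so θ = 225/(k−1).
Need P(X < 801) = 0.99 with θ tied to k this way. Start at k = 2, θ = 225: P(X<801) ≈ 0.870.
Too low — raise k to concentrate. Iterating converges to k ≈ 3.67.
Then θ = 225/(3.67−1) ≈ 84.1.

k ≈ 3.67, θ ≈ 84.1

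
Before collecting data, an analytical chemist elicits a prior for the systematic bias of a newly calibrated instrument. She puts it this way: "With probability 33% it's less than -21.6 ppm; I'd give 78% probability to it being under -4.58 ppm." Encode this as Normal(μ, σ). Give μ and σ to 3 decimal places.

μ = -15.423, σ = 14.042

For Normal(μ,σ), the p-quantile is μ + z_p·σ. Here z_{0.33} = -0.4399, z_{0.78} = 0.7722.
So -21.6 = μ − 0.4399σ and -4.58 = μ + 0.7722σ.
Subtracting: σ = (-4.58 − -21.6)/(0.7722 − (-0.4399)) = 14.042.
Then μ = -21.6 − (-0.4399)·14.042 = -15.423.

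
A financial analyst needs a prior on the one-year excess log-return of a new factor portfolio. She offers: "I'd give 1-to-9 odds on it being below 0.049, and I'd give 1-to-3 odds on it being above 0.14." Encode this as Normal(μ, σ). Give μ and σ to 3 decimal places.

μ = 0.109, σ = 0.047

For Normal(μ,σ), the p-quantile is μ + z_p·σ. Here z_{0.1} = -1.282, z_{0.75} = 0.6745.
So 0.049 = μ − 1.282σ and 0.14 = μ + 0.6745σ.
Subtracting: σ = (0.14 − 0.049)/(0.6745 − (-1.282)) = 0.047.
Then μ = 0.049 − (-1.282)·0.047 = 0.109.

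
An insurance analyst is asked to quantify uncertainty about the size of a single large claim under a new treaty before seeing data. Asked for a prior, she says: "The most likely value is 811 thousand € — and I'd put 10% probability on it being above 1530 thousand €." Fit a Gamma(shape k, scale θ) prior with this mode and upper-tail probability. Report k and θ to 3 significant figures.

Gamma(k,θ) with k>1 has mode (k−1)θ, so θ = 811/(k−1).
Need P(X < 1530) = 0.9 with θ tied to k this way. Start at k = 2, θ = 811: P(X<1530) ≈ 0.562.
Too low — raise k to concentrate. Iterating converges to k ≈ 5.74.
Then θ = 811/(5.74−1) ≈ 171.

k ≈ 5.74, θ ≈ 171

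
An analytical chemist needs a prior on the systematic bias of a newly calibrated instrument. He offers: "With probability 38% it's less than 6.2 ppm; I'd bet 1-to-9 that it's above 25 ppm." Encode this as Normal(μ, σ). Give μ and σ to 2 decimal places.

For Normal(μ,σ), the p-quantile is μ + z_p·σ. Here z_{0.38} = -0.3055, z_{0.9} = 1.282.
So 6.2 = μ − 0.3055σ and 25 = μ + 1.282σ.
Subtracting: σ = (25 − 6.2)/(1.282 − (-0.3055)) = 11.85.
Then μ = 6.2 − (-0.3055)·11.85 = 9.82.

μ = 9.82, σ = 11.85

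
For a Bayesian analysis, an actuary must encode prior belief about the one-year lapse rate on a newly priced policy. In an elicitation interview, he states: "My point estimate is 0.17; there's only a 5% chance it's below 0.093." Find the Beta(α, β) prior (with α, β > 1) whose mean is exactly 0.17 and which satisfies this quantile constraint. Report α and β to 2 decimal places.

α ≈ 8.87, β ≈ 43.31

With mean 0.17 fixed, write α = 0.17s, β = 0.83s where s = α+β.
Need P(θ < 0.093) = 0.05 under Beta(0.17s, 0.83s). Normal approximation: (q−m)/√(m(1−m)/s) ≈ z_{0.05} = -1.64, so s ≈ 0.17·0.83·(-1.64)²/(0.093−0.17)² = 64.4.
At s = 64.4: P(θ<0.093) ≈ 0.032. Adjusting to match 0.05 gives s ≈ 52.18.
So α = 0.17·52.18 ≈ 8.87, β = 0.83·52.18 ≈ 43.31.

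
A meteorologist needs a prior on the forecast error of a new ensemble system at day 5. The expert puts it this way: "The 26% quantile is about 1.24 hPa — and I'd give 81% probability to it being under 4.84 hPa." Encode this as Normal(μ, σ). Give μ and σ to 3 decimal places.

The p-quantile of Normal(μ,σ) is μ + z_p·σ, with z_{0.26} = -0.6433 and z_{0.81} = 0.8779.
Eliminate σ: μ = (z₂·x₁ − z₁·x₂)/(z₂ − z₁) = (0.8779·1.24 − (-0.6433)·4.84)/1.521 = 2.762.
Then σ = (x₂ − x₁)/(z₂ − z₁) = (4.84 − 1.24)/1.521 = 2.366.

μ = 2.762, σ = 2.366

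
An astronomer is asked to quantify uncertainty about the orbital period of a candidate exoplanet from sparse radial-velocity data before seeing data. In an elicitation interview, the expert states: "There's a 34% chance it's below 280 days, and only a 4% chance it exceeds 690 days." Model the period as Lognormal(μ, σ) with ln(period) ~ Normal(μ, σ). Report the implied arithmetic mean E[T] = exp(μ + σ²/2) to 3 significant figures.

E[T] ≈ 363 days

If T ~ Lognormal(μ,σ) then ln T ~ Normal(μ,σ), so the p-quantile of ln T is μ + z_p·σ.
ln(280) = 5.635 and ln(690) = 6.537; z_{0.34} = -0.4125, z_{0.96} = 1.751.
σ = (6.537 − 5.635)/(1.751 − (-0.4125)) = 0.417.
μ = 5.635 − (-0.4125)·0.417 = 5.807.
E[T] = exp(μ + σ²/2) = exp(5.807 + 0.0869) = 363 days.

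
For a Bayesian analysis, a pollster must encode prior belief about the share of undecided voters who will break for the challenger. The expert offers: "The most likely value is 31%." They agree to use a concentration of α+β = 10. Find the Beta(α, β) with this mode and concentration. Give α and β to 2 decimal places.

α = 3.48, β = 6.52

For α,β > 1 the Beta mode is (α−1)/(α+β−2). With α+β = 10, the mode is (α−1)/8.
Set (α−1)/8 = 0.31 → α = 1 + 0.31·8 = 3.48.
β = 10 − α = 6.52.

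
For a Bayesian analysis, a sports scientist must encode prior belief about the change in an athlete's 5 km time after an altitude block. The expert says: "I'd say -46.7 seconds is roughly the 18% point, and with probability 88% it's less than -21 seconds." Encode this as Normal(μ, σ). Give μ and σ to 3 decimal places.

μ = -35.446, σ = 12.295

The p-quantile of Normal(μ,σ) is μ + z_p·σ, with z_{0.18} = -0.9154 and z_{0.88} = 1.175.
Eliminate σ: μ = (z₂·x₁ − z₁·x₂)/(z₂ − z₁) = (1.175·-46.7 − (-0.9154)·-21)/2.09 = -35.446.
Then σ = (x₂ − x₁)/(z₂ − z₁) = (-21 − -46.7)/2.09 = 12.295.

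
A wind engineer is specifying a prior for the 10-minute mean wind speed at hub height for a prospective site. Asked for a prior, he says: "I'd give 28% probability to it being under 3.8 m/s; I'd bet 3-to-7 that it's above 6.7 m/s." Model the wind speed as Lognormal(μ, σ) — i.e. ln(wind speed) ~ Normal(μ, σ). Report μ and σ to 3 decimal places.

If T ~ Lognormal(μ,σ) then ln T ~ Normal(μ,σ), so the p-quantile of ln T is μ + z_p·σ.
ln(3.8) = 1.335 and ln(6.7) = 1.902; z_{0.28} = -0.5828, z_{0.7} = 0.5244.
σ = (1.902 − 1.335)/(0.5244 − (-0.5828)) = 0.512.
μ = 1.335 − (-0.5828)·0.512 = 1.634.

μ ≈ 1.634, σ ≈ 0.512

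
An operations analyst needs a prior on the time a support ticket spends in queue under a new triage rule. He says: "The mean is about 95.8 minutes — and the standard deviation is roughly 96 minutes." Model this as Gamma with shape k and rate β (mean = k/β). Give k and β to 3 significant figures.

k ≈ 0.996, β ≈ 0.0104

For Gamma(k, rate β): mean = k/β, variance = k/β², so CV = 1/√k.
CV = SD/mean = 96/95.8 = 1.002, hence k = 1/CV² = 0.996.
Then β = k/mean = 0.996/95.8 = 0.0104.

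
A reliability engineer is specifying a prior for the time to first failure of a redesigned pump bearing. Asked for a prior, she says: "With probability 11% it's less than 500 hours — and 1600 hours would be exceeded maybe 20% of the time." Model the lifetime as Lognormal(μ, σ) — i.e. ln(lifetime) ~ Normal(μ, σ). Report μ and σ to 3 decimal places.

If T ~ Lognormal(μ,σ) then ln T ~ Normal(μ,σ), so the p-quantile of ln T is μ + z_p·σ.
ln(500) = 6.215 and ln(1600) = 7.378; z_{0.11} = -1.227, z_{0.8} = 0.8416.
σ = (7.378 − 6.215)/(0.8416 − (-1.227)) = 0.562.
μ = 6.215 − (-1.227)·0.562 = 6.904.

μ ≈ 6.904, σ ≈ 0.562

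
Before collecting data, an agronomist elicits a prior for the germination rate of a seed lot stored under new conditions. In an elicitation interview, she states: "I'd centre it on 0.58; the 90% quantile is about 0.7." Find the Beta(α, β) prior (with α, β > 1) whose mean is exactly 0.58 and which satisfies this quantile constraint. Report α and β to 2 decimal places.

α ≈ 15.54, β ≈ 11.26

With mean 0.58 fixed, write α = 0.58s, β = 0.42s where s = α+β.
Need P(θ < 0.7) = 0.9 under Beta(0.58s, 0.42s). Normal approximation: (q−m)/√(m(1−m)/s) ≈ z_{0.9} = 1.28, so s ≈ 0.58·0.42·(1.28)²/(0.7−0.58)² = 27.8.
At s = 27.8: P(θ<0.7) ≈ 0.904. Adjusting to match 0.9 gives s ≈ 26.80.
So α = 0.58·26.80 ≈ 15.54, β = 0.42·26.80 ≈ 11.26.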